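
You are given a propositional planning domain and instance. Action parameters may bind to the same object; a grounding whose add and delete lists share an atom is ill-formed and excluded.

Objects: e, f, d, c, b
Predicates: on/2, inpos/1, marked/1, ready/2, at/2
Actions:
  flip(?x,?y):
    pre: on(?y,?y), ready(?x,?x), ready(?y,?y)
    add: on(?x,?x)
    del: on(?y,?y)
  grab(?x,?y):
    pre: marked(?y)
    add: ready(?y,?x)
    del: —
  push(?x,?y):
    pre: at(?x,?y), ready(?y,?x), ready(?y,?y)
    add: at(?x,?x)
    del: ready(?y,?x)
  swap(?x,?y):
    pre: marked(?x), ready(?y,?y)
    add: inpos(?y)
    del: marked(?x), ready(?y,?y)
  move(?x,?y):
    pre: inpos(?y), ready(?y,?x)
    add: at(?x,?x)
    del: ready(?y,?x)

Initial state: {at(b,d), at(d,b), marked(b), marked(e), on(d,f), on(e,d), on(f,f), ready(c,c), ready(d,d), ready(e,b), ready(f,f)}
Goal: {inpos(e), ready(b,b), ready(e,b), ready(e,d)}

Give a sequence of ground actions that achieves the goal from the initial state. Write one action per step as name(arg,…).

1. grab(e,e)  →  {at(b,d), at(d,b), marked(b), marked(e), on(d,f), on(e,d), on(f,f), ready(c,c), ready(d,d), ready(e,b), ready(e,e), ready(f,f)}
2. grab(d,e)  →  {at(b,d), at(d,b), marked(b), marked(e), on(d,f), on(e,d), on(f,f), ready(c,c), ready(d,d), ready(e,b), ready(e,d), ready(e,e), ready(f,f)}
3. grab(b,b)  →  {at(b,d), at(d,b), marked(b), marked(e), on(d,f), on(e,d), on(f,f), ready(b,b), ready(c,c), ready(d,d), ready(e,b), ready(e,d), ready(e,e), ready(f,f)}
4. swap(e,e)  →  {at(b,d), at(d,b), inpos(e), marked(b), on(d,f), on(e,d), on(f,f), ready(b,b), ready(c,c), ready(d,d), ready(e,b), ready(e,d), ready(f,f)}

grab(e,e); grab(d,e); grab(b,b); swap(e,e)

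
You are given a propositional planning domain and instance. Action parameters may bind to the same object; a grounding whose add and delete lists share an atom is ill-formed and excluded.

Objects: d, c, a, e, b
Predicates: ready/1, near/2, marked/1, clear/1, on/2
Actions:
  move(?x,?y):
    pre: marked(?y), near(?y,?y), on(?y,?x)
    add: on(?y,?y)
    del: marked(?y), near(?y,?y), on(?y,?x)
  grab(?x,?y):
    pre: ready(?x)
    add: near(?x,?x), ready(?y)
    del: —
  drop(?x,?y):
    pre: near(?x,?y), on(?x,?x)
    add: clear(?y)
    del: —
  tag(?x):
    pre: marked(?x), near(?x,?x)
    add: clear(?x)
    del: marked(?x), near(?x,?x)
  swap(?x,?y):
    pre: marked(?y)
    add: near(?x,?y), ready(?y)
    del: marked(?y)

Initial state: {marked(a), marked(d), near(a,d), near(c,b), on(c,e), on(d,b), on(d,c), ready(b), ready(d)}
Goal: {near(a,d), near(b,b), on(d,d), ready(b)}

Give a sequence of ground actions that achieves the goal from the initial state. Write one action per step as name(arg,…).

grab(d,d); move(c,d); grab(b,d)

1. grab(d,d)  →  {marked(a), marked(d), near(a,d), near(c,b), near(d,d), on(c,e), on(d,b), on(d,c), ready(b), ready(d)}
2. move(c,d)  →  {marked(a), near(a,d), near(c,b), on(c,e), on(d,b), on(d,d), ready(b), ready(d)}
3. grab(b,d)  →  {marked(a), near(a,d), near(b,b), near(c,b), on(c,e), on(d,b), on(d,d), ready(b), ready(d)}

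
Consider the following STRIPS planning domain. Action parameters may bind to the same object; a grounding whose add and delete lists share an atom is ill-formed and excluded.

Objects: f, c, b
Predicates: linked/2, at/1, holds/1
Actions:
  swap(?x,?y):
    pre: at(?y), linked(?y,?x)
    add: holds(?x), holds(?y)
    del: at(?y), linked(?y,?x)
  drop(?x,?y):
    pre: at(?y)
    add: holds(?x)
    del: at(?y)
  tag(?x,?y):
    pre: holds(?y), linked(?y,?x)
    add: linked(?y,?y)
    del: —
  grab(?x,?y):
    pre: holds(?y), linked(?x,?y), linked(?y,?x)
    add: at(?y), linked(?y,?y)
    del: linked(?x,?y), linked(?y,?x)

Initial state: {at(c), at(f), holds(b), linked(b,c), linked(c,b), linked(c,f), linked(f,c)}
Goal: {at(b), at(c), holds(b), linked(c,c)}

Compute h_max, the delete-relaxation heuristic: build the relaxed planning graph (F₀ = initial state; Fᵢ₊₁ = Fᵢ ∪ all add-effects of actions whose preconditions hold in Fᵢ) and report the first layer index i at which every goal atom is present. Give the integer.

F0 = init (7 atoms)
F1 = F0 ∪ {at(b), holds(c), holds(f), linked(b,b)}  (11 atoms)
F2 = F1 ∪ {linked(c,c), linked(f,f)}  (13 atoms)
goal ⊆ F2  ⇒  h_max = 2

2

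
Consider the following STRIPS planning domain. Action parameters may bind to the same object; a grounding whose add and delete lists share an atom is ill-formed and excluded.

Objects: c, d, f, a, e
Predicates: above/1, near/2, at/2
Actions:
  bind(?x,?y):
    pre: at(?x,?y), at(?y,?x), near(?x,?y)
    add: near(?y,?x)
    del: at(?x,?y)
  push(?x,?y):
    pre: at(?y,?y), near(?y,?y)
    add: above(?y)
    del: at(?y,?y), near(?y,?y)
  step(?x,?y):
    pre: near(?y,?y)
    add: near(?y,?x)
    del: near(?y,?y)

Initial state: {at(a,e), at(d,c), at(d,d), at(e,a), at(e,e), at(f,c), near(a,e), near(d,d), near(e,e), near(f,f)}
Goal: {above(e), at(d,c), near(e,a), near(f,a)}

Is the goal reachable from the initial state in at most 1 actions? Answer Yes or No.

No

1. bind(a,e)  →  {at(d,c), at(d,d), at(e,a), at(e,e), at(f,c), near(a,e), near(d,d), near(e,a), near(e,e), near(f,f)}
2. push(c,e)  →  {above(e), at(d,c), at(d,d), at(e,a), at(f,c), near(a,e), near(d,d), near(e,a), near(f,f)}
3. step(a,f)  →  {above(e), at(d,c), at(d,d), at(e,a), at(f,c), near(a,e), near(d,d), near(e,a), near(f,a)}
optimal plan length = 3; 3 > 1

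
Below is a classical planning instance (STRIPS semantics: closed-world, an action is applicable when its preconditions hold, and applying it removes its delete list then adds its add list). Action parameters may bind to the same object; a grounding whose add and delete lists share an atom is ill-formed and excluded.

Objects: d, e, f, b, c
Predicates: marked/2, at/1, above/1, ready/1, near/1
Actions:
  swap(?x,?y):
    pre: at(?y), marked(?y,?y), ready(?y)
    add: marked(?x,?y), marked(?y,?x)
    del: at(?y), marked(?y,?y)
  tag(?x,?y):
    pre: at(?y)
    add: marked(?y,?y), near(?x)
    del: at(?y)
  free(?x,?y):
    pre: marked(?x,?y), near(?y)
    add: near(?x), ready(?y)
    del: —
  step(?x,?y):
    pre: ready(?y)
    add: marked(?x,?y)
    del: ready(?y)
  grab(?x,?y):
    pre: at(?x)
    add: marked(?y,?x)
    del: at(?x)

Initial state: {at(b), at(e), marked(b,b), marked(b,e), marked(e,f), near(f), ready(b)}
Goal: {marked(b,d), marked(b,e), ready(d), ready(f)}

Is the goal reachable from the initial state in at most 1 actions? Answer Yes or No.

1. swap(d,b)  →  {at(e), marked(b,d), marked(b,e), marked(d,b), marked(e,f), near(f), ready(b)}
2. tag(d,e)  →  {marked(b,d), marked(b,e), marked(d,b), marked(e,e), marked(e,f), near(d), near(f), ready(b)}
3. free(e,f)  →  {marked(b,d), marked(b,e), marked(d,b), marked(e,e), marked(e,f), near(d), near(e), near(f), ready(b), ready(f)}
4. free(b,d)  →  {marked(b,d), marked(b,e), marked(d,b), marked(e,e), marked(e,f), near(b), near(d), near(e), near(f), ready(b), ready(d), ready(f)}
optimal plan length = 4; 4 > 1

No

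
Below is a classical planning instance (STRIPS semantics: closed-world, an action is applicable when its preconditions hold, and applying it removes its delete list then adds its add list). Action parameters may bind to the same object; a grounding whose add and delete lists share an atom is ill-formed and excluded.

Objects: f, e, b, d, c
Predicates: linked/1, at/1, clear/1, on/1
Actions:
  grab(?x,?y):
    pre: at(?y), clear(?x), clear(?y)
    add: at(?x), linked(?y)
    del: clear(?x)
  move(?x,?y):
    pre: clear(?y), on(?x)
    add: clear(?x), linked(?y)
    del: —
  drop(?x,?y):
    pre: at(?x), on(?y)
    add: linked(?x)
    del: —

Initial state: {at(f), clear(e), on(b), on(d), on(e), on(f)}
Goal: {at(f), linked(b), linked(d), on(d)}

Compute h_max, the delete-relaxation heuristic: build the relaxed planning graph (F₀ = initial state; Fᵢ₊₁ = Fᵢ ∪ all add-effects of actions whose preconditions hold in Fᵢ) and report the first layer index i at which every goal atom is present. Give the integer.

F0 = init (6 atoms)
F1 = F0 ∪ {clear(b), clear(d), clear(f), linked(e), linked(f)}  (11 atoms)
F2 = F1 ∪ {at(b), at(d), at(e), linked(b), linked(d)}  (16 atoms)
goal ⊆ F2  ⇒  h_max = 2

2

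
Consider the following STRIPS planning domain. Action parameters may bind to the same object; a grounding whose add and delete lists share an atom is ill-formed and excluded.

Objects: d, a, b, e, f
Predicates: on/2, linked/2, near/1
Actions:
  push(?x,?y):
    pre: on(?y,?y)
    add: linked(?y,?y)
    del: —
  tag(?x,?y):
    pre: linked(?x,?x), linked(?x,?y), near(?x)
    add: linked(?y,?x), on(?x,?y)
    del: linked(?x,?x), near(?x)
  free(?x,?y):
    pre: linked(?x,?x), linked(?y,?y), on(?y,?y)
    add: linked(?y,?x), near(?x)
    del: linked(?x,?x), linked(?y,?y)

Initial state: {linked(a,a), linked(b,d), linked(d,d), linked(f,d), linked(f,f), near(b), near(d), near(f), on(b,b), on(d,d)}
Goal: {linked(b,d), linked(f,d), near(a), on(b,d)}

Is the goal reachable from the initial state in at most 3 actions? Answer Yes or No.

Yes

1. push(d,b)  →  {linked(a,a), linked(b,b), linked(b,d), linked(d,d), linked(f,d), linked(f,f), near(b), near(d), near(f), on(b,b), on(d,d)}
2. tag(b,d)  →  {linked(a,a), linked(b,d), linked(d,b), linked(d,d), linked(f,d), linked(f,f), near(d), near(f), on(b,b), on(b,d), on(d,d)}
3. free(a,d)  →  {linked(b,d), linked(d,a), linked(d,b), linked(f,d), linked(f,f), near(a), near(d), near(f), on(b,b), on(b,d), on(d,d)}
optimal plan length = 3; 3 ≤ 3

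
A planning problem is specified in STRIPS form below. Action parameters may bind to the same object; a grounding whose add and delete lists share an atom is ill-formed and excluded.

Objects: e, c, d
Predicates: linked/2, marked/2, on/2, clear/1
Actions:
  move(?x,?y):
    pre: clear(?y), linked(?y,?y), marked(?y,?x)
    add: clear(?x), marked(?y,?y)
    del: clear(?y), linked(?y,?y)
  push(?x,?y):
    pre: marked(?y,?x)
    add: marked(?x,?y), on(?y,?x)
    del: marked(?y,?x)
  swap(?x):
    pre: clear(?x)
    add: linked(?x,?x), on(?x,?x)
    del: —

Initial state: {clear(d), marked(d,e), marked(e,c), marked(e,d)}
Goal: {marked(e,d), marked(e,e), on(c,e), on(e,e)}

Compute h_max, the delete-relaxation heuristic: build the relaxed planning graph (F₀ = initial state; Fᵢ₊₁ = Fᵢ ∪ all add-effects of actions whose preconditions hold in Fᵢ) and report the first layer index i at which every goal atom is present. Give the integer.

4

F0 = init (4 atoms)
F1 = F0 ∪ {linked(d,d), marked(c,e), on(d,d), on(d,e), on(e,c), on(e,d)}  (10 atoms)
F2 = F1 ∪ {clear(e), marked(d,d), on(c,e)}  (13 atoms)
F3 = F2 ∪ {linked(e,e), on(e,e)}  (15 atoms)
F4 = F3 ∪ {clear(c), marked(e,e)}  (17 atoms)
goal ⊆ F4  ⇒  h_max = 4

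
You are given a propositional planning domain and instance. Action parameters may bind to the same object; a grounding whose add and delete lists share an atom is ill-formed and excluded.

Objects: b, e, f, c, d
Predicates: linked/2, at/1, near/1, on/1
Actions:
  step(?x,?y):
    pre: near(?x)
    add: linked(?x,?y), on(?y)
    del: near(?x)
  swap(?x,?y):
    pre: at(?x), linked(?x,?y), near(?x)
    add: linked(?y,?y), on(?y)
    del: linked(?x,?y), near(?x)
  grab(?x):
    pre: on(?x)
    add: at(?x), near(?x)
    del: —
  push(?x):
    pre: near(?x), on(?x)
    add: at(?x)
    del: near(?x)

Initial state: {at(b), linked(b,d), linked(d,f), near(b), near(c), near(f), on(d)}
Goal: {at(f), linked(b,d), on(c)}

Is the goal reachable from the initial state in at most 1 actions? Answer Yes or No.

No

1. step(b,f)  →  {at(b), linked(b,d), linked(b,f), linked(d,f), near(c), near(f), on(d), on(f)}
2. step(f,c)  →  {at(b), linked(b,d), linked(b,f), linked(d,f), linked(f,c), near(c), on(c), on(d), on(f)}
3. grab(f)  →  {at(b), at(f), linked(b,d), linked(b,f), linked(d,f), linked(f,c), near(c), near(f), on(c), on(d), on(f)}
optimal plan length = 3; 3 > 1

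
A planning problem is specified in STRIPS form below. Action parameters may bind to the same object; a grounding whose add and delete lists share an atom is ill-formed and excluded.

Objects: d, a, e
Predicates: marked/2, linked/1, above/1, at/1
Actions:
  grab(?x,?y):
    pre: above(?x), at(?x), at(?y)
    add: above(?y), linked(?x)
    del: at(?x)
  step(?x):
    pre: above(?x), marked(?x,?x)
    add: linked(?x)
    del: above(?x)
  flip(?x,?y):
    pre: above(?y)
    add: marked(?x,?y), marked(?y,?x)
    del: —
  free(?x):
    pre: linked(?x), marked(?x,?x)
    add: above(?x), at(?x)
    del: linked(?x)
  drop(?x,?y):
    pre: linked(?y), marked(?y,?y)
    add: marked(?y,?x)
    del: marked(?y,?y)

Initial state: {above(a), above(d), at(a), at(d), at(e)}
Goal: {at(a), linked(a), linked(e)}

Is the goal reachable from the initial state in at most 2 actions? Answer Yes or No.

No

1. grab(d,e)  →  {above(a), above(d), above(e), at(a), at(e), linked(d)}
2. grab(e,a)  →  {above(a), above(d), above(e), at(a), linked(d), linked(e)}
3. flip(a,a)  →  {above(a), above(d), above(e), at(a), linked(d), linked(e), marked(a,a)}
4. step(a)  →  {above(d), above(e), at(a), linked(a), linked(d), linked(e), marked(a,a)}
optimal plan length = 4; 4 > 2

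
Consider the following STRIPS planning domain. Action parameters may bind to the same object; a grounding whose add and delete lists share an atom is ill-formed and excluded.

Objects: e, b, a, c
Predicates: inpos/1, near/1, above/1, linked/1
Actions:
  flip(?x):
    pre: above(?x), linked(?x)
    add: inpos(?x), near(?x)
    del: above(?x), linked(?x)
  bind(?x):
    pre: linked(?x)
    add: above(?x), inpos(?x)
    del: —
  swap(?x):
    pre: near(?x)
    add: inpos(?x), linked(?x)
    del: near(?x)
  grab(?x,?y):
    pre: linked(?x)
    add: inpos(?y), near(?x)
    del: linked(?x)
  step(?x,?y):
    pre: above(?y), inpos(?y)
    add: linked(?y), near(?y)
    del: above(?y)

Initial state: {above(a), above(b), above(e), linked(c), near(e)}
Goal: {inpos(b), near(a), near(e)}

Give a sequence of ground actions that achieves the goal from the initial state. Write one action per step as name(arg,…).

grab(c,a); step(e,a); grab(a,b)

1. grab(c,a)  →  {above(a), above(b), above(e), inpos(a), near(c), near(e)}
2. step(e,a)  →  {above(b), above(e), inpos(a), linked(a), near(a), near(c), near(e)}
3. grab(a,b)  →  {above(b), above(e), inpos(a), inpos(b), near(a), near(c), near(e)}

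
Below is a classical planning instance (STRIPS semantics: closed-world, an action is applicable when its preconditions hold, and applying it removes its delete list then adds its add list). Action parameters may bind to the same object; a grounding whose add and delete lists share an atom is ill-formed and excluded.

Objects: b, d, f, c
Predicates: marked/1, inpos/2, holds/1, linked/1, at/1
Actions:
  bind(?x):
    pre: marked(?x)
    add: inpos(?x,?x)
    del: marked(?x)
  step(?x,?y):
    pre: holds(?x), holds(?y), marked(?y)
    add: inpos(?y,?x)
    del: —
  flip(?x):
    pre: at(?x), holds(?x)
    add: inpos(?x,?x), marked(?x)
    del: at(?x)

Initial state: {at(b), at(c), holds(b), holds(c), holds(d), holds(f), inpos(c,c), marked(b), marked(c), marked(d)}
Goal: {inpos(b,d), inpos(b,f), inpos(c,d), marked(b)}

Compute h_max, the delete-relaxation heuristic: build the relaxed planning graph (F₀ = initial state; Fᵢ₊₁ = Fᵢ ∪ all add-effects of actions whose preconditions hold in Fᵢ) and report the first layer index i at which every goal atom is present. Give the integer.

1

F0 = init (10 atoms)
F1 = F0 ∪ {inpos(b,b), inpos(b,c), inpos(b,d), inpos(b,f), inpos(c,b), inpos(c,d), inpos(c,f), inpos(d,b), inpos(d,c), inpos(d,d), inpos(d,f)}  (21 atoms)
goal ⊆ F1  ⇒  h_max = 1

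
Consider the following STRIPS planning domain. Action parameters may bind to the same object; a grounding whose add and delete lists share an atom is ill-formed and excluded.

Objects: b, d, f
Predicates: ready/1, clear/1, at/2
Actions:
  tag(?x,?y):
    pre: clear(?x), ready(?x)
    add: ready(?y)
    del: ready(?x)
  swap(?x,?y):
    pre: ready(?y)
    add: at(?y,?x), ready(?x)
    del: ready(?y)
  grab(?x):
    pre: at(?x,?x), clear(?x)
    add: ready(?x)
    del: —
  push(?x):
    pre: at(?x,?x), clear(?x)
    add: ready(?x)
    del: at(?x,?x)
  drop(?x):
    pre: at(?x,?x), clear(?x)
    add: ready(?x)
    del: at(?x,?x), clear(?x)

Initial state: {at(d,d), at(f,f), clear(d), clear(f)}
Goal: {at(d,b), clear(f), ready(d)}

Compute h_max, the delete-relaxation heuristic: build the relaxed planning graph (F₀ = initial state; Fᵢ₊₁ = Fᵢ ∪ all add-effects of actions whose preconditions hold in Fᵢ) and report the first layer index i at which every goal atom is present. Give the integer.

F0 = init (4 atoms)
F1 = F0 ∪ {ready(d), ready(f)}  (6 atoms)
F2 = F1 ∪ {at(d,b), at(d,f), at(f,b), at(f,d), ready(b)}  (11 atoms)
goal ⊆ F2  ⇒  h_max = 2

2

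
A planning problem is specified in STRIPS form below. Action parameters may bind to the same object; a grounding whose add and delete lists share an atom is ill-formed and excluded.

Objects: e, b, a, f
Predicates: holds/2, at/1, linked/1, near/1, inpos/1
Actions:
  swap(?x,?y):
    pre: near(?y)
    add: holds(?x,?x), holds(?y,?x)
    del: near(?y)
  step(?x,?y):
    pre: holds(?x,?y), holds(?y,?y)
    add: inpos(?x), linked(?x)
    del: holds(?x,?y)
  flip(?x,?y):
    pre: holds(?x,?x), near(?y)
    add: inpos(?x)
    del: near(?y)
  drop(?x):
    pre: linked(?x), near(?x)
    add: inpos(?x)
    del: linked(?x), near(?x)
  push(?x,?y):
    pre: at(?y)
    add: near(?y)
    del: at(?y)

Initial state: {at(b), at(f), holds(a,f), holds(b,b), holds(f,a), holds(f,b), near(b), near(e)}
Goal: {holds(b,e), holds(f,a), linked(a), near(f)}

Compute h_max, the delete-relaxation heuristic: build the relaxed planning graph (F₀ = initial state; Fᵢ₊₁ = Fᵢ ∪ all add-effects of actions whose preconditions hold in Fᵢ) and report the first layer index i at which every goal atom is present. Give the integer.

F0 = init (8 atoms)
F1 = F0 ∪ {holds(a,a), holds(b,a), holds(b,e), holds(b,f), holds(e,a), holds(e,b), holds(e,e), holds(e,f), holds(f,f), inpos(b), inpos(f), linked(b), linked(f), near(f)}  (22 atoms)
F2 = F1 ∪ {holds(f,e), inpos(a), inpos(e), linked(a), linked(e)}  (27 atoms)
goal ⊆ F2  ⇒  h_max = 2

2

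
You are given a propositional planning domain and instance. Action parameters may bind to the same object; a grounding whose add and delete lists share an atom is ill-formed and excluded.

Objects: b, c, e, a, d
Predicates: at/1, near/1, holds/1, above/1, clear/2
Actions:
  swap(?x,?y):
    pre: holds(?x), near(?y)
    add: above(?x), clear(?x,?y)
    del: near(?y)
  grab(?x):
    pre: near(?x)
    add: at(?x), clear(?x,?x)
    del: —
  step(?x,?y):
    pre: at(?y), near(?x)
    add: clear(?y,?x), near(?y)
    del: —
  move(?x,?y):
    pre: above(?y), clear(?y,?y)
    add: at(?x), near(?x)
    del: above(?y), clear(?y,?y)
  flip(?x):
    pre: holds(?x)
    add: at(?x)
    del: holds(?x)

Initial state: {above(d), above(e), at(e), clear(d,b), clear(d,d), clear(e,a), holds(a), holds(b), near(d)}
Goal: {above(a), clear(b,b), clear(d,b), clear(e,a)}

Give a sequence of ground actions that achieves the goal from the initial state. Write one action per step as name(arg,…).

swap(a,d); move(b,d); swap(b,b)

1. swap(a,d)  →  {above(a), above(d), above(e), at(e), clear(a,d), clear(d,b), clear(d,d), clear(e,a), holds(a), holds(b)}
2. move(b,d)  →  {above(a), above(e), at(b), at(e), clear(a,d), clear(d,b), clear(e,a), holds(a), holds(b), near(b)}
3. swap(b,b)  →  {above(a), above(b), above(e), at(b), at(e), clear(a,d), clear(b,b), clear(d,b), clear(e,a), holds(a), holds(b)}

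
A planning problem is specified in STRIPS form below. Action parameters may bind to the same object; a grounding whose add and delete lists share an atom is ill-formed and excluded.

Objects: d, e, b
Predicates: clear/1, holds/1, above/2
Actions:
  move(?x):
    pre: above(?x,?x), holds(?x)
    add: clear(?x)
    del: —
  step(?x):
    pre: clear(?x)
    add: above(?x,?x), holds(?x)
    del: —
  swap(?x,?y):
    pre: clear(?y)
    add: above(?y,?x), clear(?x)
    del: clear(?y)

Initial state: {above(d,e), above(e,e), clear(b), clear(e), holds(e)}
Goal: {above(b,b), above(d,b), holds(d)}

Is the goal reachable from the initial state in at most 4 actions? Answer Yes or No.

Yes

1. step(b)  →  {above(b,b), above(d,e), above(e,e), clear(b), clear(e), holds(b), holds(e)}
2. swap(d,e)  →  {above(b,b), above(d,e), above(e,d), above(e,e), clear(b), clear(d), holds(b), holds(e)}
3. step(d)  →  {above(b,b), above(d,d), above(d,e), above(e,d), above(e,e), clear(b), clear(d), holds(b), holds(d), holds(e)}
4. swap(b,d)  →  {above(b,b), above(d,b), above(d,d), above(d,e), above(e,d), above(e,e), clear(b), holds(b), holds(d), holds(e)}
optimal plan length = 4; 4 ≤ 4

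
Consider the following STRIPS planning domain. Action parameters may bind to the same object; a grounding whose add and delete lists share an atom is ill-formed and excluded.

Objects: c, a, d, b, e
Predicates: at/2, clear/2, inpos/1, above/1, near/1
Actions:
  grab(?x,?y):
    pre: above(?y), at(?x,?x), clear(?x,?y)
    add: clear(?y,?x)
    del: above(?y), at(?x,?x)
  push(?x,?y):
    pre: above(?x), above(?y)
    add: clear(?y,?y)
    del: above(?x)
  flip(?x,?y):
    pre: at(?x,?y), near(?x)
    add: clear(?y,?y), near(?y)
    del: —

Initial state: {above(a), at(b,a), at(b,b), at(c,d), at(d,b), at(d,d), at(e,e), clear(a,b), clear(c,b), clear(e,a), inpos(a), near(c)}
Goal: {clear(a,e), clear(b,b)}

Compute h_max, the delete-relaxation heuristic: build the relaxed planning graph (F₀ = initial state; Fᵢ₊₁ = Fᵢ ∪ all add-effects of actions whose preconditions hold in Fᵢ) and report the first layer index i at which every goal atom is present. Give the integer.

2

F0 = init (12 atoms)
F1 = F0 ∪ {clear(a,a), clear(a,e), clear(d,d), near(d)}  (16 atoms)
F2 = F1 ∪ {clear(b,b), near(b)}  (18 atoms)
goal ⊆ F2  ⇒  h_max = 2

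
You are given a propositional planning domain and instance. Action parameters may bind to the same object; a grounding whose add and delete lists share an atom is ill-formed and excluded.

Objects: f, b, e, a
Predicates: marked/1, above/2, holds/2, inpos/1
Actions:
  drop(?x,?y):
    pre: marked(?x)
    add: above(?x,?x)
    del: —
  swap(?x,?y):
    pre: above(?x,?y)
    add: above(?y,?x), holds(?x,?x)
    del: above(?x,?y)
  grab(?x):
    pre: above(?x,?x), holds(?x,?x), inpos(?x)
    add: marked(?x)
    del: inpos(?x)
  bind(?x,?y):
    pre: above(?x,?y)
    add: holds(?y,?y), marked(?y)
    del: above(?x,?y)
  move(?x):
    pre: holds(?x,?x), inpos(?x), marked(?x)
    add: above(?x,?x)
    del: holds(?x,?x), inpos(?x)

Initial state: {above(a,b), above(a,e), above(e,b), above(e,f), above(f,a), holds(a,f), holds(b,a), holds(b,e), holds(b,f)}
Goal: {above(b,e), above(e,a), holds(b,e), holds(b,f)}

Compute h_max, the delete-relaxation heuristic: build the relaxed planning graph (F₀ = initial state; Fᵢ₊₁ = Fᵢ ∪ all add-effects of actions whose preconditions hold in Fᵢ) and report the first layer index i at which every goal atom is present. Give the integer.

1

F0 = init (9 atoms)
F1 = F0 ∪ {above(a,f), above(b,a), above(b,e), above(e,a), above(f,e), holds(a,a), holds(b,b), holds(e,e), holds(f,f), marked(a), marked(b), marked(e), marked(f)}  (22 atoms)
goal ⊆ F1  ⇒  h_max = 1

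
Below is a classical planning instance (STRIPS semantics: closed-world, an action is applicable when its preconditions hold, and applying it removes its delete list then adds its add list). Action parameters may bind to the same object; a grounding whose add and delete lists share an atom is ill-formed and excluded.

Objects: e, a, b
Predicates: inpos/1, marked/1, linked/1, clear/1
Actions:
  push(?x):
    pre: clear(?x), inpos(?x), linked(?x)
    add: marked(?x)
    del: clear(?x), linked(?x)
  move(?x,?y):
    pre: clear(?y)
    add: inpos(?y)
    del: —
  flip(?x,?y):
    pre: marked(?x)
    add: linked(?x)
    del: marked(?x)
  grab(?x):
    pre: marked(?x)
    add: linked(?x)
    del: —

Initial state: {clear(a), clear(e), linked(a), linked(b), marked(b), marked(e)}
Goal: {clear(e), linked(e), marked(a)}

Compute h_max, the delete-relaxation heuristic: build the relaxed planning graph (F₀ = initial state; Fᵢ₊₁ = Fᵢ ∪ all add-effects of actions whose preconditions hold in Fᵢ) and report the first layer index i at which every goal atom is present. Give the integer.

2

F0 = init (6 atoms)
F1 = F0 ∪ {inpos(a), inpos(e), linked(e)}  (9 atoms)
F2 = F1 ∪ {marked(a)}  (10 atoms)
goal ⊆ F2  ⇒  h_max = 2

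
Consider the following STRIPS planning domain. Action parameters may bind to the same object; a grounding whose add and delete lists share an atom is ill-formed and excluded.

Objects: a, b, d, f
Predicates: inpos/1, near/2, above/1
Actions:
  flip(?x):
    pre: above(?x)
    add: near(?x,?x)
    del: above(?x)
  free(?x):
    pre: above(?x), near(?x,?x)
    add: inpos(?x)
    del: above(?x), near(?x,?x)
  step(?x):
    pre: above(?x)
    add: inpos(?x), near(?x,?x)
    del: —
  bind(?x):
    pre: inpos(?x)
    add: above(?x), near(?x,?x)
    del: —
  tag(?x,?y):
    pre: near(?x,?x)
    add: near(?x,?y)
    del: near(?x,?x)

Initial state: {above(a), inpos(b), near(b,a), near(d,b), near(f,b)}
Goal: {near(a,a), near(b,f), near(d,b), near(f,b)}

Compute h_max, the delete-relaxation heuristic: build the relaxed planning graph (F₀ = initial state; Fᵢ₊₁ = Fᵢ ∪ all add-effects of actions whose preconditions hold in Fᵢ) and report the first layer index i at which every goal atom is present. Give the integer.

2

F0 = init (5 atoms)
F1 = F0 ∪ {above(b), inpos(a), near(a,a), near(b,b)}  (9 atoms)
F2 = F1 ∪ {near(a,b), near(a,d), near(a,f), near(b,d), near(b,f)}  (14 atoms)
goal ⊆ F2  ⇒  h_max = 2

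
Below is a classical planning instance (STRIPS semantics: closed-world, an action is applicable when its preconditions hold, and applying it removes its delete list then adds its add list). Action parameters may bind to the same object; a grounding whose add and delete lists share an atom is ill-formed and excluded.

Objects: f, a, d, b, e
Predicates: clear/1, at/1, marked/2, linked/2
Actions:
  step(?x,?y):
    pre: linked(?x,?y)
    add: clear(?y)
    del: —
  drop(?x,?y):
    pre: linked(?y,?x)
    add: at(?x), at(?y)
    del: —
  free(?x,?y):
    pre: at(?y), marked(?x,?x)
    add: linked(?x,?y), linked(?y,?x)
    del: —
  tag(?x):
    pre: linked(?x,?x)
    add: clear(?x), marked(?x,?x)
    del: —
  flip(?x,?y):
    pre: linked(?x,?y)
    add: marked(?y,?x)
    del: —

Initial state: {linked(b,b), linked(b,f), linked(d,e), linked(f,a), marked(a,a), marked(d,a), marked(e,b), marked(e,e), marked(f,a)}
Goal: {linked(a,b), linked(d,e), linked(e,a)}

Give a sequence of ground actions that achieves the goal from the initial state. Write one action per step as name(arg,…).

drop(f,b); drop(a,f); free(a,b); free(e,a)

1. drop(f,b)  →  {at(b), at(f), linked(b,b), linked(b,f), linked(d,e), linked(f,a), marked(a,a), marked(d,a), marked(e,b), marked(e,e), marked(f,a)}
2. drop(a,f)  →  {at(a), at(b), at(f), linked(b,b), linked(b,f), linked(d,e), linked(f,a), marked(a,a), marked(d,a), marked(e,b), marked(e,e), marked(f,a)}
3. free(a,b)  →  {at(a), at(b), at(f), linked(a,b), linked(b,a), linked(b,b), linked(b,f), linked(d,e), linked(f,a), marked(a,a), marked(d,a), marked(e,b), marked(e,e), marked(f,a)}
4. free(e,a)  →  {at(a), at(b), at(f), linked(a,b), linked(a,e), linked(b,a), linked(b,b), linked(b,f), linked(d,e), linked(e,a), linked(f,a), marked(a,a), marked(d,a), marked(e,b), marked(e,e), marked(f,a)}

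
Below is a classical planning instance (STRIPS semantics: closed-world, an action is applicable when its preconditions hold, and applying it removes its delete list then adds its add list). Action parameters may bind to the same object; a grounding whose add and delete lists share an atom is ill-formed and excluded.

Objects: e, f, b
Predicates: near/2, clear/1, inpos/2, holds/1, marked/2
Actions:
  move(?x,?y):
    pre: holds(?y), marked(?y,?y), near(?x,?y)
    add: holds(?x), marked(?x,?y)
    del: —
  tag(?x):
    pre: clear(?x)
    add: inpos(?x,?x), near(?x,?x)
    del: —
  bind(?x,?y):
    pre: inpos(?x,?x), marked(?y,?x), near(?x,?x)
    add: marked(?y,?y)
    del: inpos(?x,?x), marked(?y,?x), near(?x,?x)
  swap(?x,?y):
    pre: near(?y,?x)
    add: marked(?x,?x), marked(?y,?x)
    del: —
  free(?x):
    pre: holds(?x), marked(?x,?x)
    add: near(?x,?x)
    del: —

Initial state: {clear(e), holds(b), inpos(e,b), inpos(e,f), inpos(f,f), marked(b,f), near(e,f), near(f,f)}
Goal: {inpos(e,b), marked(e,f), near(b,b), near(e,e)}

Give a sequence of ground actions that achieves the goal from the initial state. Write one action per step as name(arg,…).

1. tag(e)  →  {clear(e), holds(b), inpos(e,b), inpos(e,e), inpos(e,f), inpos(f,f), marked(b,f), near(e,e), near(e,f), near(f,f)}
2. bind(f,b)  →  {clear(e), holds(b), inpos(e,b), inpos(e,e), inpos(e,f), marked(b,b), near(e,e), near(e,f)}
3. swap(f,e)  →  {clear(e), holds(b), inpos(e,b), inpos(e,e), inpos(e,f), marked(b,b), marked(e,f), marked(f,f), near(e,e), near(e,f)}
4. free(b)  →  {clear(e), holds(b), inpos(e,b), inpos(e,e), inpos(e,f), marked(b,b), marked(e,f), marked(f,f), near(b,b), near(e,e), near(e,f)}

tag(e); bind(f,b); swap(f,e); free(b)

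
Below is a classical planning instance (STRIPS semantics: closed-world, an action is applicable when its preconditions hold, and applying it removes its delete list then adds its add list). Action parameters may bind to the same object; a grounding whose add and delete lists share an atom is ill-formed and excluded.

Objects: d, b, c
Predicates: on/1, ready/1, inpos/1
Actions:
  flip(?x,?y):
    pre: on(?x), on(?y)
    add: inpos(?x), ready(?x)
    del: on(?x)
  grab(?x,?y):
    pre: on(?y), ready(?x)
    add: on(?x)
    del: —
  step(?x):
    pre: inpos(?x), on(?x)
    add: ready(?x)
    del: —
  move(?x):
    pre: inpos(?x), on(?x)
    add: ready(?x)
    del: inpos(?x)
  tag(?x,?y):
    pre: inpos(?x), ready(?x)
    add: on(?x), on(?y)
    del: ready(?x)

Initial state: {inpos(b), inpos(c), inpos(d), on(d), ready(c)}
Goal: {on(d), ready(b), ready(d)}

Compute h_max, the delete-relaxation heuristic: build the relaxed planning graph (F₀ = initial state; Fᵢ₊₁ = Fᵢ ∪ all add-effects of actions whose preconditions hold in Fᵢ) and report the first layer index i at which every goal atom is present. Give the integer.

2

F0 = init (5 atoms)
F1 = F0 ∪ {on(b), on(c), ready(d)}  (8 atoms)
F2 = F1 ∪ {ready(b)}  (9 atoms)
goal ⊆ F2  ⇒  h_max = 2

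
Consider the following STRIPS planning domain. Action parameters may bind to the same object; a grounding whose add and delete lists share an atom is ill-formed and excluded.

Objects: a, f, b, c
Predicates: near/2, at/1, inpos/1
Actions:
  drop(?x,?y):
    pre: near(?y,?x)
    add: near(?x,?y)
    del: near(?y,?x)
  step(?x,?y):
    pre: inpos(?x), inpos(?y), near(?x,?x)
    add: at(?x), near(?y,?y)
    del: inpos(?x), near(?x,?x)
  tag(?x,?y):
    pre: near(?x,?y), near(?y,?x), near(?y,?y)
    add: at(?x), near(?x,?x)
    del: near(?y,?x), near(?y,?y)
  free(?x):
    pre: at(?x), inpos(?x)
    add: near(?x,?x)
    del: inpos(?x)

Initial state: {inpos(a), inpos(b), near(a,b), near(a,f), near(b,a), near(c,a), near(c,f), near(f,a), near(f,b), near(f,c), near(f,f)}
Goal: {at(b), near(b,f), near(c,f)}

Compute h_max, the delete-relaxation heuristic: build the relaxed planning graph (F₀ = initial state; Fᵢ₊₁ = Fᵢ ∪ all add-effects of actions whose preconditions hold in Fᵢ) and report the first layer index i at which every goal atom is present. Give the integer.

F0 = init (11 atoms)
F1 = F0 ∪ {at(a), at(c), near(a,a), near(a,c), near(b,f), near(c,c)}  (17 atoms)
F2 = F1 ∪ {at(b), at(f), near(b,b)}  (20 atoms)
goal ⊆ F2  ⇒  h_max = 2

2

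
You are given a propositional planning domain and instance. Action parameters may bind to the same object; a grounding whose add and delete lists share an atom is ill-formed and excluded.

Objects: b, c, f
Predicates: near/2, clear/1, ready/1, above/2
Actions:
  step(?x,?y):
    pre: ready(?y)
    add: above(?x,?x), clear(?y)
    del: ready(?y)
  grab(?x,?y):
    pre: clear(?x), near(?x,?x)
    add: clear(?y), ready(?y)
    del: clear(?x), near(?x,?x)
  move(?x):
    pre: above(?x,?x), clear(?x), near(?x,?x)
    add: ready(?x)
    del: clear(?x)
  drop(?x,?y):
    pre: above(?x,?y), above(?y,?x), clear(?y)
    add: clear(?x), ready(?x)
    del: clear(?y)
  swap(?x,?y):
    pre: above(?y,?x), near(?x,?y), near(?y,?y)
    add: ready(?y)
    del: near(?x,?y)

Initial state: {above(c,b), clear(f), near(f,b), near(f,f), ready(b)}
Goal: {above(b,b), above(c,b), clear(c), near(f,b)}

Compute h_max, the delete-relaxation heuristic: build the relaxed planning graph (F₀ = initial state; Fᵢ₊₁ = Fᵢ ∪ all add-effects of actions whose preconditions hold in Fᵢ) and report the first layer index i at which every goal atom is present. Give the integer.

1

F0 = init (5 atoms)
F1 = F0 ∪ {above(b,b), above(c,c), above(f,f), clear(b), clear(c), ready(c)}  (11 atoms)
goal ⊆ F1  ⇒  h_max = 1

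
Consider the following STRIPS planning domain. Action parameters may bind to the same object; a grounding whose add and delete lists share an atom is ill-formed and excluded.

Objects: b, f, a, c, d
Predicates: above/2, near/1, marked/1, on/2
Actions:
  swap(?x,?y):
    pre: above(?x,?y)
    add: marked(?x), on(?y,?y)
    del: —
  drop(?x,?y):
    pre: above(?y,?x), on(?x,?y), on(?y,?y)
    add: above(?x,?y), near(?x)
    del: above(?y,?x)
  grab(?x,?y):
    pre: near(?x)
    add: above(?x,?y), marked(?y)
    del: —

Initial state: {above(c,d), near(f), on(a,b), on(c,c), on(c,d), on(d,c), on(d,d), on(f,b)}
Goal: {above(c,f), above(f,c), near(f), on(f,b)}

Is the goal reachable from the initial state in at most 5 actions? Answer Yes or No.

Yes

1. drop(d,c)  →  {above(d,c), near(d), near(f), on(a,b), on(c,c), on(c,d), on(d,c), on(d,d), on(f,b)}
2. drop(c,d)  →  {above(c,d), near(c), near(d), near(f), on(a,b), on(c,c), on(c,d), on(d,c), on(d,d), on(f,b)}
3. grab(f,c)  →  {above(c,d), above(f,c), marked(c), near(c), near(d), near(f), on(a,b), on(c,c), on(c,d), on(d,c), on(d,d), on(f,b)}
4. grab(c,f)  →  {above(c,d), above(c,f), above(f,c), marked(c), marked(f), near(c), near(d), near(f), on(a,b), on(c,c), on(c,d), on(d,c), on(d,d), on(f,b)}
optimal plan length = 4; 4 ≤ 5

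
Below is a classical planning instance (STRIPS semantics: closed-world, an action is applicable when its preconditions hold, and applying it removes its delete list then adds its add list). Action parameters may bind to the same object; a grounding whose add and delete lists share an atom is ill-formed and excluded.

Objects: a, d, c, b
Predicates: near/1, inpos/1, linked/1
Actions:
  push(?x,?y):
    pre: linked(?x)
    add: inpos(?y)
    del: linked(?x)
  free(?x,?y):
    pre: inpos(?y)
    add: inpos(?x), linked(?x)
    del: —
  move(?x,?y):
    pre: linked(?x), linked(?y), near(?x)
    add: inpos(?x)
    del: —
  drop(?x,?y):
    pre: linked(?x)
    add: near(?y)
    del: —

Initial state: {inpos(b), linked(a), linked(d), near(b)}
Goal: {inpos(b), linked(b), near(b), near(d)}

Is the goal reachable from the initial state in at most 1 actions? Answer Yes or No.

No

1. free(b,b)  →  {inpos(b), linked(a), linked(b), linked(d), near(b)}
2. drop(a,d)  →  {inpos(b), linked(a), linked(b), linked(d), near(b), near(d)}
optimal plan length = 2; 2 > 1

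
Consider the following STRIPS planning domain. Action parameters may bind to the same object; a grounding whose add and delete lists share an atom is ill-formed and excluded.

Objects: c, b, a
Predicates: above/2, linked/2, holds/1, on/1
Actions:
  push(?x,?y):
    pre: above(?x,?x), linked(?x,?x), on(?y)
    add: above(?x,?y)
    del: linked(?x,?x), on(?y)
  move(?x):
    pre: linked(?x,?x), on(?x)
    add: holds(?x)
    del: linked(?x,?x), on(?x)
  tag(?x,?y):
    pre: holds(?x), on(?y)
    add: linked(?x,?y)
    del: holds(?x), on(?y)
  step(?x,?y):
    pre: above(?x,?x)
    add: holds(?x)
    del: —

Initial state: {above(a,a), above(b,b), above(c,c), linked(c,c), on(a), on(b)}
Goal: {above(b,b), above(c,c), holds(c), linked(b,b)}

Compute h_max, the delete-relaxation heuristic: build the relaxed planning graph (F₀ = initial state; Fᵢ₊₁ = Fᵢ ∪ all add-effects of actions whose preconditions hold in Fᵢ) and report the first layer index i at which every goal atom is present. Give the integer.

2

F0 = init (6 atoms)
F1 = F0 ∪ {above(c,a), above(c,b), holds(a), holds(b), holds(c)}  (11 atoms)
F2 = F1 ∪ {linked(a,a), linked(a,b), linked(b,a), linked(b,b), linked(c,a), linked(c,b)}  (17 atoms)
goal ⊆ F2  ⇒  h_max = 2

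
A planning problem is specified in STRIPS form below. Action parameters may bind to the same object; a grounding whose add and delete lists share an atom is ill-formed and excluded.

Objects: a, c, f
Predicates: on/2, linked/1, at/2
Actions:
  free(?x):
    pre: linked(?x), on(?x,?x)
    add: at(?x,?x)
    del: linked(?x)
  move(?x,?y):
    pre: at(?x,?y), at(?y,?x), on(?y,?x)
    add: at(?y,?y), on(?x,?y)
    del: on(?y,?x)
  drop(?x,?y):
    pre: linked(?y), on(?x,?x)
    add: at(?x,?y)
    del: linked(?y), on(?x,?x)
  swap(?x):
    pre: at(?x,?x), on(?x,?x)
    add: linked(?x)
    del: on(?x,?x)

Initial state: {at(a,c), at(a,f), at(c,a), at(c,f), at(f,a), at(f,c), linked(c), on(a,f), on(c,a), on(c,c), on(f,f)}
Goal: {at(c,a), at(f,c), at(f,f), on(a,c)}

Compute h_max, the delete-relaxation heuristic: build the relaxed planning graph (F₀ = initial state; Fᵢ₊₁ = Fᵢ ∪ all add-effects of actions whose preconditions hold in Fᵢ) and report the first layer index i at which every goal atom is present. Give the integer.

2

F0 = init (11 atoms)
F1 = F0 ∪ {at(a,a), at(c,c), on(a,c), on(f,a)}  (15 atoms)
F2 = F1 ∪ {at(f,f)}  (16 atoms)
goal ⊆ F2  ⇒  h_max = 2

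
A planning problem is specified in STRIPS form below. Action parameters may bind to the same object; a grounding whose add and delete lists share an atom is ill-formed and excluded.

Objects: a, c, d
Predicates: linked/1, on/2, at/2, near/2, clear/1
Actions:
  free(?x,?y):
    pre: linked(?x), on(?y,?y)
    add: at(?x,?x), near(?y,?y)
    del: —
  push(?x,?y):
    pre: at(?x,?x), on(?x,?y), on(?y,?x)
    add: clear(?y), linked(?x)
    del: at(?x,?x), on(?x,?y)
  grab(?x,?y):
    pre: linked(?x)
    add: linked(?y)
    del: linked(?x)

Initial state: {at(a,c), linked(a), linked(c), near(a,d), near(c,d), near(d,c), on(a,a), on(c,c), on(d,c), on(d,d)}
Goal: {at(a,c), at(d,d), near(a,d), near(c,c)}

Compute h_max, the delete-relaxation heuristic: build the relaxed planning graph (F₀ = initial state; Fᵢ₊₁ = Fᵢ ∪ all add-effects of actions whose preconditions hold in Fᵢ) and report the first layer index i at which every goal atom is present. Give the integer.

F0 = init (10 atoms)
F1 = F0 ∪ {at(a,a), at(c,c), linked(d), near(a,a), near(c,c), near(d,d)}  (16 atoms)
F2 = F1 ∪ {at(d,d), clear(a), clear(c)}  (19 atoms)
goal ⊆ F2  ⇒  h_max = 2

2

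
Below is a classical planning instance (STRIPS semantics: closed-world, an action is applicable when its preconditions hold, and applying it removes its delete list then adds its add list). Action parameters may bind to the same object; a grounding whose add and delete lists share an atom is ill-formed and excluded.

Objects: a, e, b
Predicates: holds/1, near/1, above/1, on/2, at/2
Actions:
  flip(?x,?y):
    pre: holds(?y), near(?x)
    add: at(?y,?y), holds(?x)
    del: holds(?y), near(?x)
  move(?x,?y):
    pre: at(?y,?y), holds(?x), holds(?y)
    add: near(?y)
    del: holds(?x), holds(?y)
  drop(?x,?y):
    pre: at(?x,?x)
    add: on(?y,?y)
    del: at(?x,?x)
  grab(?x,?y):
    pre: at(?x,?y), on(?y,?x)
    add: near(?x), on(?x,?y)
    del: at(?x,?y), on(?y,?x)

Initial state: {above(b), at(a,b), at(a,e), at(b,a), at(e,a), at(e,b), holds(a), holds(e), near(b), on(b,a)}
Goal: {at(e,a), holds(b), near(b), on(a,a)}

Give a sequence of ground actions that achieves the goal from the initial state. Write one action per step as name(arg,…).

1. flip(b,a)  →  {above(b), at(a,a), at(a,b), at(a,e), at(b,a), at(e,a), at(e,b), holds(b), holds(e), on(b,a)}
2. drop(a,a)  →  {above(b), at(a,b), at(a,e), at(b,a), at(e,a), at(e,b), holds(b), holds(e), on(a,a), on(b,a)}
3. grab(a,b)  →  {above(b), at(a,e), at(b,a), at(e,a), at(e,b), holds(b), holds(e), near(a), on(a,a), on(a,b)}
4. grab(b,a)  →  {above(b), at(a,e), at(e,a), at(e,b), holds(b), holds(e), near(a), near(b), on(a,a), on(b,a)}

flip(b,a); drop(a,a); grab(a,b); grab(b,a)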